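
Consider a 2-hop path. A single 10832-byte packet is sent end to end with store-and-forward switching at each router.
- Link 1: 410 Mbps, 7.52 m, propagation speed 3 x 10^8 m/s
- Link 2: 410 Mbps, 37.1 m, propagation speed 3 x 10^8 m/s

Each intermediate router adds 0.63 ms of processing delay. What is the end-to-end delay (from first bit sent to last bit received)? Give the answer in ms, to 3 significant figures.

1.05 ms

L = 10832 × 8 = 86656 bits.
Transmission delay per hop = L/R = 86656/410000000 = 0.211356 ms; 2 hops → 0.422712 ms.
Propagation delays (d/s per hop): 2.50667e-05, 0.000123667 ms; sum = 0.000148733 ms.
Processing at 1 router(s): 1 × 0.63 ms = 0.63 ms.
End-to-end = 1.05 ms.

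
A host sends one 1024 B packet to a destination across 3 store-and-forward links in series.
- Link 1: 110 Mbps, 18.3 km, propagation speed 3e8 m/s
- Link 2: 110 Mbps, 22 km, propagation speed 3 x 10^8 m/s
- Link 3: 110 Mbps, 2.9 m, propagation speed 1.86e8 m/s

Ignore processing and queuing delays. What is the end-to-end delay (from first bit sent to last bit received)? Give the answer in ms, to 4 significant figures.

L = 1024 × 8 = 8192 bits.
Transmission delay per hop = L/R = 8192/110000000 = 0.0744727 ms; 3 hops → 0.223418 ms.
Propagation delays (d/s per hop): 0.061, 0.0733333, 1.55914e-05 ms; sum = 0.134349 ms.
End-to-end = 0.3578 ms.

0.3578 ms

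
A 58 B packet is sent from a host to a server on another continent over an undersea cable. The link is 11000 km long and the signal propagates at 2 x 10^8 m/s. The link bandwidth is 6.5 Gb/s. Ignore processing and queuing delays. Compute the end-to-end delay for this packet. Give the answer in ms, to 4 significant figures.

L = 58 × 8 = 464 bits.
Transmission delay = L/R = 464 / 6500000000 = 7.13846e-05 ms.
Propagation delay = d/s = 11000000 m / 200000000 m/s = 55 ms.
Total = 55.00 ms.

55.00 ms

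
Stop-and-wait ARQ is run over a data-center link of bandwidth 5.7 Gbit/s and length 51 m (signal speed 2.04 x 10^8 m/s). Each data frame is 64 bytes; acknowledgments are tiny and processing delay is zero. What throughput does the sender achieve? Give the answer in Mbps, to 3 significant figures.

868 Mbps

t_tx = L/R = 512/5700000000 = 8.98246e-08 s.
t_prop = 51/204000000 = 2.5e-07 s; RTT = 5e-07 s.
Cycle = t_tx + RTT = 5.89825e-07 s.
Throughput = L / cycle = 512 / 5.89825e-07 = 868 Mbps.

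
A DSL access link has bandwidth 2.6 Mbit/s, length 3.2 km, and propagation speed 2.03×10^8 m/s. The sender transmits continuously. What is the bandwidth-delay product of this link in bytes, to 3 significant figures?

5.12 bytes

Propagation delay = 3200 / 2.03e+08 = 1.57635e-05 s.
BDP = R × t_prop = 2600000 × 1.57635e-05 = 40.9852 bits.
In bytes: 40.9852/8 = 5.12 bytes.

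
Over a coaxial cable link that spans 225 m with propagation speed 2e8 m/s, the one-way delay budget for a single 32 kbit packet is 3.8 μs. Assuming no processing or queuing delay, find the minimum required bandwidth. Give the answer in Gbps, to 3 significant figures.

12.0 Gbps

Propagation delay = 225 / 200000000 = 1.125 μs.
Transmission budget = 3.8 − 1.125 = 2.675 μs.
R ≥ L / t_tx = 32000 bits / 2.675e-06 s = 12.0 Gbps.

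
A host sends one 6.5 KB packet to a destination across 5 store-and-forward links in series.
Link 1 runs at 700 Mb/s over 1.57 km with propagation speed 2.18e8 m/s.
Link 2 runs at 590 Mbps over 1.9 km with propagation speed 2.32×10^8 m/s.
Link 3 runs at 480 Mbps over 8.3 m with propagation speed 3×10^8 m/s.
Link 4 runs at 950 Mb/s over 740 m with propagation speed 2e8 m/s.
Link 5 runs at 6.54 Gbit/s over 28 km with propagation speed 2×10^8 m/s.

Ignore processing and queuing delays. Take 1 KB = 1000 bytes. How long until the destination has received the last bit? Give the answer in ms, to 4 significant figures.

L = 52000 bits.
Transmission delays (L/R per hop): 0.0742857, 0.0881356, 0.108333, 0.0547368, 0.00795107 ms; sum = 0.333443 ms.
Propagation delays (d/s per hop): 0.00720183, 0.00818966, 2.76667e-05, 0.0037, 0.14 ms; sum = 0.159119 ms.
End-to-end = 0.4926 ms.

0.4926 ms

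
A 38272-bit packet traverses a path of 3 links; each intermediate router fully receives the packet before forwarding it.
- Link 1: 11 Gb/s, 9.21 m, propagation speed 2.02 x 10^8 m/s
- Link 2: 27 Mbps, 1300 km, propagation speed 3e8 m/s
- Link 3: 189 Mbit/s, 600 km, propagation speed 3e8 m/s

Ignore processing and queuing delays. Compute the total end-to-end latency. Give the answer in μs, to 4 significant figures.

7957 μs

Transmission delays (L/R per hop): 3.47927, 1417.48, 202.497 μs; sum = 1623.46 μs.
Propagation delays (d/s per hop): 0.0455941, 4333.33, 2000 μs; sum = 6333.38 μs.
End-to-end = 7957 μs.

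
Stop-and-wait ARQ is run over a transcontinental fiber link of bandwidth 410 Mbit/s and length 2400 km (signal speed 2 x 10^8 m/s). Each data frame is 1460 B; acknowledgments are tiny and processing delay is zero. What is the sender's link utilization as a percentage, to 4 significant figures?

0.1186 %

t_tx = L/R = 11680/410000000 = 2.84878e-05 s.
t_prop = 2400000/200000000 = 0.012 s; RTT = 0.024 s.
Cycle = t_tx + RTT = 0.0240285 s.
Utilization = t_tx / cycle = 2.84878e-05/0.0240285 = 0.1186 %.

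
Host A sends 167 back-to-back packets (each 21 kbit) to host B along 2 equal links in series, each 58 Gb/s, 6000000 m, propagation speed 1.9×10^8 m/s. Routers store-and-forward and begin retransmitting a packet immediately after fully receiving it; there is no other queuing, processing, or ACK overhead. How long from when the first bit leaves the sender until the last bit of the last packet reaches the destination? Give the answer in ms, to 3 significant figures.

Per-hop transmission t_tx = L/R = 21000/58000000000 = 0.000362069 ms.
Per-hop propagation t_prop = 6000000/190000000 = 31.5789 ms.
Pipeline fill: first packet needs 2·t_tx to clear all hops; remaining 166 packets each add one t_tx.
Total = (2+167-1)·t_tx + 2·t_prop = 168·0.000362069 + 2·31.5789 = 63.2 ms.

63.2 ms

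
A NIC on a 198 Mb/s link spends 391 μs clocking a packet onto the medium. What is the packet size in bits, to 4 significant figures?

L = R × t_tx = 198000000 b/s × 0.000391 s = 77418 bits.

77420 bits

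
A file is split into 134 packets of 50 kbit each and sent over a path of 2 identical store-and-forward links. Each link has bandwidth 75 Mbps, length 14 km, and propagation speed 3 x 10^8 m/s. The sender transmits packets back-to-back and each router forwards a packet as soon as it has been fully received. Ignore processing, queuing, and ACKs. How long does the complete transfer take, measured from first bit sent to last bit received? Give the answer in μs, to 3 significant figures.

Per-hop transmission t_tx = L/R = 50000/75000000 = 666.667 μs.
Per-hop propagation t_prop = 14000/300000000 = 46.6667 μs.
Pipeline fill: first packet needs 2·t_tx to clear all hops; remaining 133 packets each add one t_tx.
Total = (2+134-1)·t_tx + 2·t_prop = 135·666.667 + 2·46.6667 = 90100 μs.

90100 μs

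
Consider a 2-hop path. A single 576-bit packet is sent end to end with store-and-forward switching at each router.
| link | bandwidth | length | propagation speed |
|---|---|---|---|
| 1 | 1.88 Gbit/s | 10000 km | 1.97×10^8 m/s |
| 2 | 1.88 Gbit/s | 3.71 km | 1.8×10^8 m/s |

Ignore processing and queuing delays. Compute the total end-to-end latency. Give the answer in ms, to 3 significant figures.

50.8 ms

Transmission delay per hop = L/R = 576/1880000000 = 0.000306383 ms; 2 hops → 0.000612766 ms.
Propagation delays (d/s per hop): 50.7614, 0.0206111 ms; sum = 50.782 ms.
End-to-end = 50.8 ms.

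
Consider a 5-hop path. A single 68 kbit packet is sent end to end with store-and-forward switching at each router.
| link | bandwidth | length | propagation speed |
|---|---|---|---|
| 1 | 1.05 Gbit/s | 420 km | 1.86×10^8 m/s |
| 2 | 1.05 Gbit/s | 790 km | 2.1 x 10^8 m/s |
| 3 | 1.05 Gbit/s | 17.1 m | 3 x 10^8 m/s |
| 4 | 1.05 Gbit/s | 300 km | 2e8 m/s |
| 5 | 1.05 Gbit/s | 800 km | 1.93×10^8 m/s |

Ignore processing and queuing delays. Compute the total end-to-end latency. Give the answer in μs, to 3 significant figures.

12000 μs

L = 68000 bits.
Transmission delay per hop = L/R = 68000/1050000000 = 64.7619 μs; 5 hops → 323.81 μs.
Propagation delays (d/s per hop): 2258.06, 3761.9, 0.057, 1500, 4145.08 μs; sum = 11665.1 μs.
End-to-end = 12000 μs.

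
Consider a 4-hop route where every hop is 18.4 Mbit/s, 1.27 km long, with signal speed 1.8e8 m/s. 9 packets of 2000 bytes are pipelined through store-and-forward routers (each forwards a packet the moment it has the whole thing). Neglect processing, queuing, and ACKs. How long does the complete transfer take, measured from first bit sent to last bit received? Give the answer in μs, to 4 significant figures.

10460 μs

Per-hop transmission t_tx = L/R = 16000/18400000 = 869.565 μs.
Per-hop propagation t_prop = 1270/180000000 = 7.05556 μs.
Pipeline fill: first packet needs 4·t_tx to clear all hops; remaining 8 packets each add one t_tx.
Total = (4+9-1)·t_tx + 4·t_prop = 12·869.565 + 4·7.05556 = 10460 μs.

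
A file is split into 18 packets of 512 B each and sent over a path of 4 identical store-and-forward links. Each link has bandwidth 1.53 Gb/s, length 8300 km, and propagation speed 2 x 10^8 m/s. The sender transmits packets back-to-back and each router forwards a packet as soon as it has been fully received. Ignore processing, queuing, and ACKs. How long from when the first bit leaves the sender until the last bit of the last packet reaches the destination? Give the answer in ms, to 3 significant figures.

Per-hop transmission t_tx = L/R = 4096/1530000000 = 0.00267712 ms.
Per-hop propagation t_prop = 8300000/200000000 = 41.5 ms.
Pipeline fill: first packet needs 4·t_tx to clear all hops; remaining 17 packets each add one t_tx.
Total = (4+18-1)·t_tx + 4·t_prop = 21·0.00267712 + 4·41.5 = 166 ms.

166 ms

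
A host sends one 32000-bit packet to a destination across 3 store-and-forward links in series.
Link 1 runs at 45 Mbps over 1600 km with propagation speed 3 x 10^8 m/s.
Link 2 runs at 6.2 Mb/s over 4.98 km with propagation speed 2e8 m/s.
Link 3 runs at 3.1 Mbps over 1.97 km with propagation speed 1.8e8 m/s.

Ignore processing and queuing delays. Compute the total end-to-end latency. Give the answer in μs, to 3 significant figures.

21600 μs

Transmission delays (L/R per hop): 711.111, 5161.29, 10322.6 μs; sum = 16195 μs.
Propagation delays (d/s per hop): 5333.33, 24.9, 10.9444 μs; sum = 5369.18 μs.
End-to-end = 21600 μs.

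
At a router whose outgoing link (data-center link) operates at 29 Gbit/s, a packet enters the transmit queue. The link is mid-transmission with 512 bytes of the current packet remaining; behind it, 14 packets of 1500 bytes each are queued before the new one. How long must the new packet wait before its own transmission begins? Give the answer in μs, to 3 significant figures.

Each queued packet: L/R = 12000/29000000000 = 0.413793 μs.
14 queued → 5.7931 μs.
Plus remaining 4096 bits of current packet: 0.141241 μs.
Queuing delay = 5.93 μs.

5.93 μs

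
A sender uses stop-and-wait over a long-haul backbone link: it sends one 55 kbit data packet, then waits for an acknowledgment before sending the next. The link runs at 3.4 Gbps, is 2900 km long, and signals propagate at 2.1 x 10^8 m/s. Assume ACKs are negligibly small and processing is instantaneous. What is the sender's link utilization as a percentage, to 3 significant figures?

t_tx = L/R = 55000/3400000000 = 1.61765e-05 s.
t_prop = 2900000/210000000 = 0.0138095 s; RTT = 0.027619 s.
Cycle = t_tx + RTT = 0.0276352 s.
Utilization = t_tx / cycle = 1.61765e-05/0.0276352 = 0.0585 %.

0.0585 %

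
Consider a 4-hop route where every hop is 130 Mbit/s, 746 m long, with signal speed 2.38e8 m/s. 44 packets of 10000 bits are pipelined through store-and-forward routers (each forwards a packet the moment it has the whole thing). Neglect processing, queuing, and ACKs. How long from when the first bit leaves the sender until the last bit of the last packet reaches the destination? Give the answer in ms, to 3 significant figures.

3.63 ms

Per-hop transmission t_tx = L/R = 10000/130000000 = 0.0769231 ms.
Per-hop propagation t_prop = 746/238000000 = 0.00313445 ms.
Pipeline fill: first packet needs 4·t_tx to clear all hops; remaining 43 packets each add one t_tx.
Total = (4+44-1)·t_tx + 4·t_prop = 47·0.0769231 + 4·0.00313445 = 3.63 ms.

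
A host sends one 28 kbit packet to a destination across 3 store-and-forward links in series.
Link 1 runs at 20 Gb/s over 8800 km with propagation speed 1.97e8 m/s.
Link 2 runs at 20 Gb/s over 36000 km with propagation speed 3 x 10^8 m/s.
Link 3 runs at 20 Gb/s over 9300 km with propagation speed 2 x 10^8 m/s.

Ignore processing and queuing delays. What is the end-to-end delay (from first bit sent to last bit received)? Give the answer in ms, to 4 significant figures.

L = 28000 bits.
Transmission delay per hop = L/R = 28000/20000000000 = 0.0014 ms; 3 hops → 0.0042 ms.
Propagation delays (d/s per hop): 44.6701, 120, 46.5 ms; sum = 211.17 ms.
End-to-end = 211.2 ms.

211.2 ms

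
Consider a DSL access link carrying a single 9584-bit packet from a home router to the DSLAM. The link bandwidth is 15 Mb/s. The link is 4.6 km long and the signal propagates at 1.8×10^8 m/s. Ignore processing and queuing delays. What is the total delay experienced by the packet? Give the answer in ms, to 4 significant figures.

Transmission delay = L/R = 9584 / 15000000 = 0.638933 ms.
Propagation delay = d/s = 4600 m / 180000000 m/s = 0.0255556 ms.
Total = 0.6645 ms.

0.6645 ms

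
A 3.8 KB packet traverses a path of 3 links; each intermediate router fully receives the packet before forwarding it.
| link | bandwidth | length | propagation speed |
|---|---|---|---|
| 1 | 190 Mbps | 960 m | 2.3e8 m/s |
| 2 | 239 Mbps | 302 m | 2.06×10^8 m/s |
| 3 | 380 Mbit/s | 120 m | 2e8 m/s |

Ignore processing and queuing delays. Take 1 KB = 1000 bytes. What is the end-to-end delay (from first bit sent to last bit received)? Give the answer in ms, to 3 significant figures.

L = 30400 bits.
Transmission delays (L/R per hop): 0.16, 0.127197, 0.08 ms; sum = 0.367197 ms.
Propagation delays (d/s per hop): 0.00417391, 0.00146602, 0.0006 ms; sum = 0.00623993 ms.
End-to-end = 0.373 ms.

0.373 ms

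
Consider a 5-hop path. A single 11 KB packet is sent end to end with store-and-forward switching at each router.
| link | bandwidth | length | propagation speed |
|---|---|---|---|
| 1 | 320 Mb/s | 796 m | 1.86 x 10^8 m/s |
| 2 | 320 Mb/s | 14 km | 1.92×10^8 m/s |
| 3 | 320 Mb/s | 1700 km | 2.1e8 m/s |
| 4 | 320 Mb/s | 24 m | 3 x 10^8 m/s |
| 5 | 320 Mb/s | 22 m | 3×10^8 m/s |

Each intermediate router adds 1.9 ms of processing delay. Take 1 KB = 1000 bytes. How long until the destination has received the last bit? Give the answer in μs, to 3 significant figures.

17100 μs

L = 88000 bits.
Transmission delay per hop = L/R = 88000/320000000 = 275 μs; 5 hops → 1375 μs.
Propagation delays (d/s per hop): 4.27957, 72.9167, 8095.24, 0.08, 0.0733333 μs; sum = 8172.59 μs.
Processing at 4 router(s): 4 × 1.9 ms = 7600 μs.
End-to-end = 17100 μs.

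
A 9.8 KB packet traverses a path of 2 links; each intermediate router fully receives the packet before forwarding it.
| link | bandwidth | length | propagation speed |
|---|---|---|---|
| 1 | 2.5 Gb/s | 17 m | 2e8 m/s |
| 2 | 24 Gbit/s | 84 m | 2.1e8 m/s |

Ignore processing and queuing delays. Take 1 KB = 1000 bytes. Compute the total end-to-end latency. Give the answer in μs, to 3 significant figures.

35.1 μs

L = 78400 bits.
Transmission delays (L/R per hop): 31.36, 3.26667 μs; sum = 34.6267 μs.
Propagation delays (d/s per hop): 0.085, 0.4 μs; sum = 0.485 μs.
End-to-end = 35.1 μs.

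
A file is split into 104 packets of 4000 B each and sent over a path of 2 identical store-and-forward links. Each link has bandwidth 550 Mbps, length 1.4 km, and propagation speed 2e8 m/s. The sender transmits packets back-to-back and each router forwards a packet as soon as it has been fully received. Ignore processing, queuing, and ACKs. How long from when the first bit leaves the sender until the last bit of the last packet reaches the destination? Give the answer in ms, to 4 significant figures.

Per-hop transmission t_tx = L/R = 32000/550000000 = 0.0581818 ms.
Per-hop propagation t_prop = 1400/200000000 = 0.007 ms.
Pipeline fill: first packet needs 2·t_tx to clear all hops; remaining 103 packets each add one t_tx.
Total = (2+104-1)·t_tx + 2·t_prop = 105·0.0581818 + 2·0.007 = 6.123 ms.

6.123 ms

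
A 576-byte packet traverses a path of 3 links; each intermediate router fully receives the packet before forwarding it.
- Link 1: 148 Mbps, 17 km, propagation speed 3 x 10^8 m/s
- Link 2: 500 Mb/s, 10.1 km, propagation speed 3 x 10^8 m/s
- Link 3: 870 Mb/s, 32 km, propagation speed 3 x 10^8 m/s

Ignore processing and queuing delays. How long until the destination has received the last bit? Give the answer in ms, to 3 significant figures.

L = 576 × 8 = 4608 bits.
Transmission delays (L/R per hop): 0.0311351, 0.009216, 0.00529655 ms; sum = 0.0456477 ms.
Propagation delays (d/s per hop): 0.0566667, 0.0336667, 0.106667 ms; sum = 0.197 ms.
End-to-end = 0.243 ms.

0.243 ms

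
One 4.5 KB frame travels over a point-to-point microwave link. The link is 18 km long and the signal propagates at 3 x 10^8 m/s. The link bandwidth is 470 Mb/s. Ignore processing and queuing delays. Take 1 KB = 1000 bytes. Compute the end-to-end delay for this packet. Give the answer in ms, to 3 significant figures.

L = 36000 bits.
Transmission delay = L/R = 36000 / 470000000 = 0.0765957 ms.
Propagation delay = d/s = 18000 m / 300000000 m/s = 0.06 ms.
Total = 0.137 ms.

0.137 ms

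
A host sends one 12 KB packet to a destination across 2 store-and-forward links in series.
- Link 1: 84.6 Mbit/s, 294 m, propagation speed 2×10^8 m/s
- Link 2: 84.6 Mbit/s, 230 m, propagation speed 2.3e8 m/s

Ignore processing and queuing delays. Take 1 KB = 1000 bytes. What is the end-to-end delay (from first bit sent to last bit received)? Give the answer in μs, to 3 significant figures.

2270 μs

L = 96000 bits.
Transmission delay per hop = L/R = 96000/84600000 = 1134.75 μs; 2 hops → 2269.5 μs.
Propagation delays (d/s per hop): 1.47, 1 μs; sum = 2.47 μs.
End-to-end = 2270 μs.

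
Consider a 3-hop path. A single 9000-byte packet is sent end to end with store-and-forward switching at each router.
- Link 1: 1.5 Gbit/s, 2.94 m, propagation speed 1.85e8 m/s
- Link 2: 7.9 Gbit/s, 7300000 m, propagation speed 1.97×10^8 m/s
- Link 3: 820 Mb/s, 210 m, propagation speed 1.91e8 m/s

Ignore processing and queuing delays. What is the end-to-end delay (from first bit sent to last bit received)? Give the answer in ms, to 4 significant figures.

37.20 ms

L = 9000 × 8 = 72000 bits.
Transmission delays (L/R per hop): 0.048, 0.00911392, 0.0878049 ms; sum = 0.144919 ms.
Propagation delays (d/s per hop): 1.58919e-05, 37.0558, 0.00109948 ms; sum = 37.057 ms.
End-to-end = 37.20 ms.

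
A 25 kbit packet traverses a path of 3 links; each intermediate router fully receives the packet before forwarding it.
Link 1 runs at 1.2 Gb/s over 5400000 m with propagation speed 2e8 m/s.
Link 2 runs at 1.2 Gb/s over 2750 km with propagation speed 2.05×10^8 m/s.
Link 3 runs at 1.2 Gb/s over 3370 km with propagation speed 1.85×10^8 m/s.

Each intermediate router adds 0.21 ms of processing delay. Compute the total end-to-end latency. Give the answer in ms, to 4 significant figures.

L = 25000 bits.
Transmission delay per hop = L/R = 25000/1200000000 = 0.0208333 ms; 3 hops → 0.0625 ms.
Propagation delays (d/s per hop): 27, 13.4146, 18.2162 ms; sum = 58.6309 ms.
Processing at 2 router(s): 2 × 0.21 ms = 0.42 ms.
End-to-end = 59.11 ms.

59.11 ms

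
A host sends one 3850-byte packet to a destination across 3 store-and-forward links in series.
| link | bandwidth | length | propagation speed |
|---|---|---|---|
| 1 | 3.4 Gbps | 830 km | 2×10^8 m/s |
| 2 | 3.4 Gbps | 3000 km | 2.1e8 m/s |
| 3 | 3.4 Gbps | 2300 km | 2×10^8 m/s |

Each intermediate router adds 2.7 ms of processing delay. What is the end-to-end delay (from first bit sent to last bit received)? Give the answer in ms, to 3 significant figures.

L = 3850 × 8 = 30800 bits.
Transmission delay per hop = L/R = 30800/3400000000 = 0.00905882 ms; 3 hops → 0.0271765 ms.
Propagation delays (d/s per hop): 4.15, 14.2857, 11.5 ms; sum = 29.9357 ms.
Processing at 2 router(s): 2 × 2.7 ms = 5.4 ms.
End-to-end = 35.4 ms.

35.4 ms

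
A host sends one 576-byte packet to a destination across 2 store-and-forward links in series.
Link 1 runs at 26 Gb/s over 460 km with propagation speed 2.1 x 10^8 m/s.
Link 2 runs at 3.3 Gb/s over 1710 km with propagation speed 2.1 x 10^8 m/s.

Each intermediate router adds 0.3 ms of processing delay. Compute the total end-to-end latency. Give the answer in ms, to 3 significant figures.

10.6 ms

L = 576 × 8 = 4608 bits.
Transmission delays (L/R per hop): 0.000177231, 0.00139636 ms; sum = 0.00157359 ms.
Propagation delays (d/s per hop): 2.19048, 8.14286 ms; sum = 10.3333 ms.
Processing at 1 router(s): 1 × 0.3 ms = 0.3 ms.
End-to-end = 10.6 ms.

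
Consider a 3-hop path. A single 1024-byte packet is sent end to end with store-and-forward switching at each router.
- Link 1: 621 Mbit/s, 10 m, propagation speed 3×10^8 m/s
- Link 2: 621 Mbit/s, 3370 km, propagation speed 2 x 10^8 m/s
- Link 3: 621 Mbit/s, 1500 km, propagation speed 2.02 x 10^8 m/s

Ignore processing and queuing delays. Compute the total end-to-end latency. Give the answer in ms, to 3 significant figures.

24.3 ms

L = 1024 × 8 = 8192 bits.
Transmission delay per hop = L/R = 8192/621000000 = 0.0131916 ms; 3 hops → 0.0395749 ms.
Propagation delays (d/s per hop): 3.33333e-05, 16.85, 7.42574 ms; sum = 24.2758 ms.
End-to-end = 24.3 ms.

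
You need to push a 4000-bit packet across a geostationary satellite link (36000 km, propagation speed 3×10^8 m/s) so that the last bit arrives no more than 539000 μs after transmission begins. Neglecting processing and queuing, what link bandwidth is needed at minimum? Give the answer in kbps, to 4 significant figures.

9.547 kbps

Propagation delay = 36000000 / 300000000 = 120000 μs.
Transmission budget = 539000 − 120000 = 419000 μs.
R ≥ L / t_tx = 4000 bits / 0.419 s = 9.547 kbps.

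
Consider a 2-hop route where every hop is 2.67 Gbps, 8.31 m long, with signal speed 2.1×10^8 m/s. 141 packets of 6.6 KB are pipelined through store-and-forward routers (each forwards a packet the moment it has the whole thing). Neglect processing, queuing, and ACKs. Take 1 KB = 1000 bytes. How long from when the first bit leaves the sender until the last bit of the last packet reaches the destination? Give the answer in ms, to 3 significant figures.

Per-hop transmission t_tx = L/R = 52800/2670000000 = 0.0197753 ms.
Per-hop propagation t_prop = 8.31/210000000 = 3.95714e-05 ms.
Pipeline fill: first packet needs 2·t_tx to clear all hops; remaining 140 packets each add one t_tx.
Total = (2+141-1)·t_tx + 2·t_prop = 142·0.0197753 + 2·3.95714e-05 = 2.81 ms.

2.81 ms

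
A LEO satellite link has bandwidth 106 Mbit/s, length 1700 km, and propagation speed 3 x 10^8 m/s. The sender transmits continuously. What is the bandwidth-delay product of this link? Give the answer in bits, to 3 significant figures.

Propagation delay = 1700000 / 300000000 = 0.00566667 s.
BDP = R × t_prop = 106000000 × 0.00566667 = 600667 bits.

601000 bits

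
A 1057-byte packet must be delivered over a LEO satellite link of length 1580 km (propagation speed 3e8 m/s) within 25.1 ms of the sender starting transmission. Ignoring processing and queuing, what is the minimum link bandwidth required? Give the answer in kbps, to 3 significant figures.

426 kbps

L = 8456 bits.
Propagation delay = 1580000 / 300000000 = 5.26667 ms.
Transmission budget = 25.1 − 5.26667 = 19.8333 ms.
R ≥ L / t_tx = 8456 bits / 0.0198333 s = 426 kbps.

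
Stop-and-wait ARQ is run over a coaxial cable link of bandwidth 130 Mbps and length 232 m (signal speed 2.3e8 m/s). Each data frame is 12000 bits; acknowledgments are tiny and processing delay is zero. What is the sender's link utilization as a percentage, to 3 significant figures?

t_tx = L/R = 12000/130000000 = 9.23077e-05 s.
t_prop = 232/2.3e+08 = 1.0087e-06 s; RTT = 2.01739e-06 s.
Cycle = t_tx + RTT = 9.43251e-05 s.
Utilization = t_tx / cycle = 9.23077e-05/9.43251e-05 = 97.9 %.

97.9 %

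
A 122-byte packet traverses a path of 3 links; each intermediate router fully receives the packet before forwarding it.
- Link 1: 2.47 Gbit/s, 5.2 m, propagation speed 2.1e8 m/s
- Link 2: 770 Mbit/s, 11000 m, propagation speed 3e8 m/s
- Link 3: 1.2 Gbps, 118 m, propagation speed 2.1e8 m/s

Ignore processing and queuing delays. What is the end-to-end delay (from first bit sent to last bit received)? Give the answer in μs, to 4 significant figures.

L = 122 × 8 = 976 bits.
Transmission delays (L/R per hop): 0.395142, 1.26753, 0.813333 μs; sum = 2.47601 μs.
Propagation delays (d/s per hop): 0.0247619, 36.6667, 0.561905 μs; sum = 37.2533 μs.
End-to-end = 39.73 μs.

39.73 μs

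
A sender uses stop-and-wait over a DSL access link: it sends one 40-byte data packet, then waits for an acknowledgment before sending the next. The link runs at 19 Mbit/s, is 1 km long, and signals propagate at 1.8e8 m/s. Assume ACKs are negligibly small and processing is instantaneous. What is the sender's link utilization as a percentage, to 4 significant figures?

60.25 %

t_tx = L/R = 320/19000000 = 1.68421e-05 s.
t_prop = 1000/180000000 = 5.55556e-06 s; RTT = 1.11111e-05 s.
Cycle = t_tx + RTT = 2.79532e-05 s.
Utilization = t_tx / cycle = 1.68421e-05/2.79532e-05 = 60.25 %.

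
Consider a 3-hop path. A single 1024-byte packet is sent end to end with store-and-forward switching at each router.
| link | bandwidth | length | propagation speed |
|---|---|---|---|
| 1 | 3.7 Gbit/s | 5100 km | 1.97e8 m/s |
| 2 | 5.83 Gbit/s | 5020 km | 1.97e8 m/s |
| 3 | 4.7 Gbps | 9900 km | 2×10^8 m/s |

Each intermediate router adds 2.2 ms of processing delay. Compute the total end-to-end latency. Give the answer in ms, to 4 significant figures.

L = 1024 × 8 = 8192 bits.
Transmission delays (L/R per hop): 0.00221405, 0.00140515, 0.00174298 ms; sum = 0.00536218 ms.
Propagation delays (d/s per hop): 25.8883, 25.4822, 49.5 ms; sum = 100.871 ms.
Processing at 2 router(s): 2 × 2.2 ms = 4.4 ms.
End-to-end = 105.3 ms.

105.3 ms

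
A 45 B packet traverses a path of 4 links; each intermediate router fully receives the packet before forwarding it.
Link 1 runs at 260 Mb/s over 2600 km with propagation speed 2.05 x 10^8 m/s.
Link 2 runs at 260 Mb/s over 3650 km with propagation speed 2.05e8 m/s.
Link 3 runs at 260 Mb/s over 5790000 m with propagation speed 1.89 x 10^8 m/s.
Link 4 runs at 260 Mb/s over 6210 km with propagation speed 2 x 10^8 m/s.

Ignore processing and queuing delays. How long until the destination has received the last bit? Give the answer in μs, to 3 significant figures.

92200 μs

L = 45 × 8 = 360 bits.
Transmission delay per hop = L/R = 360/260000000 = 1.38462 μs; 4 hops → 5.53846 μs.
Propagation delays (d/s per hop): 12682.9, 17804.9, 30634.9, 31050 μs; sum = 92172.7 μs.
End-to-end = 92200 μs.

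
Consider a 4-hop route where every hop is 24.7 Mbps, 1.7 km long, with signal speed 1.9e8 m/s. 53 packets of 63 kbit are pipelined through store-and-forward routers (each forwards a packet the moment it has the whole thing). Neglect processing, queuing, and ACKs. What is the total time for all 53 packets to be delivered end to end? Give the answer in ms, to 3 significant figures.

143 ms

Per-hop transmission t_tx = L/R = 63000/24700000 = 2.55061 ms.
Per-hop propagation t_prop = 1700/190000000 = 0.00894737 ms.
Pipeline fill: first packet needs 4·t_tx to clear all hops; remaining 52 packets each add one t_tx.
Total = (4+53-1)·t_tx + 4·t_prop = 56·2.55061 + 4·0.00894737 = 143 ms.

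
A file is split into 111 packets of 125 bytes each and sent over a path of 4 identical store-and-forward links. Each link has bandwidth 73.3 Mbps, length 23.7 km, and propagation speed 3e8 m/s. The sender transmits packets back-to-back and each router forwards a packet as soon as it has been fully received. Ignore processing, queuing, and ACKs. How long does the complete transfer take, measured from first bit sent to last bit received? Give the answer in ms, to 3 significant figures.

Per-hop transmission t_tx = L/R = 1000/73300000 = 0.0136426 ms.
Per-hop propagation t_prop = 23700/300000000 = 0.079 ms.
Pipeline fill: first packet needs 4·t_tx to clear all hops; remaining 110 packets each add one t_tx.
Total = (4+111-1)·t_tx + 4·t_prop = 114·0.0136426 + 4·0.079 = 1.87 ms.

1.87 ms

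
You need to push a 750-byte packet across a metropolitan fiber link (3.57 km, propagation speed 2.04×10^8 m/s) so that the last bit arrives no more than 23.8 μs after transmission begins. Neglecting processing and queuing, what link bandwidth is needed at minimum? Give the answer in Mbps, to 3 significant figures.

L = 6000 bits.
Propagation delay = 3570 / 204000000 = 17.5 μs.
Transmission budget = 23.8 − 17.5 = 6.3 μs.
R ≥ L / t_tx = 6000 bits / 6.3e-06 s = 952 Mbps.

952 Mbps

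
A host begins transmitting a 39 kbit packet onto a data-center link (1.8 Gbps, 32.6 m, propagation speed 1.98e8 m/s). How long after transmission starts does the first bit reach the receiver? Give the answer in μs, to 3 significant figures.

0.165 μs

First bit experiences only propagation delay: d/s = 32.6/198000000 = 0.165 μs.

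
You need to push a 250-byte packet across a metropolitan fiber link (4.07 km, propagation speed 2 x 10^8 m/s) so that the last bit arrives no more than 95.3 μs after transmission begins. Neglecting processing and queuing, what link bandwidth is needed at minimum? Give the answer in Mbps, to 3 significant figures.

26.7 Mbps

L = 2000 bits.
Propagation delay = 4070 / 200000000 = 20.35 μs.
Transmission budget = 95.3 − 20.35 = 74.95 μs.
R ≥ L / t_tx = 2000 bits / 7.495e-05 s = 26.7 Mbps.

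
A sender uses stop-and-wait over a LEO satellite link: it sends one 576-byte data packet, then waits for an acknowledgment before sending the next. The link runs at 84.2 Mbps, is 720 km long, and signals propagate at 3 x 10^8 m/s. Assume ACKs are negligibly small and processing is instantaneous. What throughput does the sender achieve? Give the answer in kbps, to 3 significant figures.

949 kbps

t_tx = L/R = 4608/84200000 = 5.47268e-05 s.
t_prop = 720000/300000000 = 0.0024 s; RTT = 0.0048 s.
Cycle = t_tx + RTT = 0.00485473 s.
Throughput = L / cycle = 4608 / 0.00485473 = 949 kbps.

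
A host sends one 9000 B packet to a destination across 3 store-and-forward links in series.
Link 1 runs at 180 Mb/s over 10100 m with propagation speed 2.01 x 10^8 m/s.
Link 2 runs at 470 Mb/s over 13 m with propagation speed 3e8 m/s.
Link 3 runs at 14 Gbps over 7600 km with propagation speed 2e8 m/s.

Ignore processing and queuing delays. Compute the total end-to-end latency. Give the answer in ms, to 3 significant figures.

L = 9000 × 8 = 72000 bits.
Transmission delays (L/R per hop): 0.4, 0.153191, 0.00514286 ms; sum = 0.558334 ms.
Propagation delays (d/s per hop): 0.0502488, 4.33333e-05, 38 ms; sum = 38.0503 ms.
End-to-end = 38.6 ms.

38.6 ms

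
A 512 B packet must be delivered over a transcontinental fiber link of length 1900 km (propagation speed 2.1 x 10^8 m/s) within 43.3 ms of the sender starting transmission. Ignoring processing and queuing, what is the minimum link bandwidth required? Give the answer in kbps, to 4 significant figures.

119.6 kbps

L = 4096 bits.
Propagation delay = 1900000 / 210000000 = 9.04762 ms.
Transmission budget = 43.3 − 9.04762 = 34.2524 ms.
R ≥ L / t_tx = 4096 bits / 0.0342524 s = 119.6 kbps.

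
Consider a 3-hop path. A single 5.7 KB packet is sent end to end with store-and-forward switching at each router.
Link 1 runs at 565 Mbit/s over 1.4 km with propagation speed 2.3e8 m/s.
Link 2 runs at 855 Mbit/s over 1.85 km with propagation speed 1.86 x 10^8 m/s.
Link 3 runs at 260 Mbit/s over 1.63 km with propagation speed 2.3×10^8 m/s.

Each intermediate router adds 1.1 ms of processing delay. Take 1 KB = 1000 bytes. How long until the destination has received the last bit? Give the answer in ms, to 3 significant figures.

2.53 ms

L = 45600 bits.
Transmission delays (L/R per hop): 0.080708, 0.0533333, 0.175385 ms; sum = 0.309426 ms.
Propagation delays (d/s per hop): 0.00608696, 0.00994624, 0.00708696 ms; sum = 0.0231201 ms.
Processing at 2 router(s): 2 × 1.1 ms = 2.2 ms.
End-to-end = 2.53 ms.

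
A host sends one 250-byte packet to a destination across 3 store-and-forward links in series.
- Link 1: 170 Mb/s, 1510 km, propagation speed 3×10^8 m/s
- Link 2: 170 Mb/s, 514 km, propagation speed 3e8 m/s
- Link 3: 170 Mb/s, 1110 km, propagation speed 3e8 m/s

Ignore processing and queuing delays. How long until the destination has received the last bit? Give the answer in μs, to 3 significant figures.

10500 μs

L = 250 × 8 = 2000 bits.
Transmission delay per hop = L/R = 2000/170000000 = 11.7647 μs; 3 hops → 35.2941 μs.
Propagation delays (d/s per hop): 5033.33, 1713.33, 3700 μs; sum = 10446.7 μs.
End-to-end = 10500 μs.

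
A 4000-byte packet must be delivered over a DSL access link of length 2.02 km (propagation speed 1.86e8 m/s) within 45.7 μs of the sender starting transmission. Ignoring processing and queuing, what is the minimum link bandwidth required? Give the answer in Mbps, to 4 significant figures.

L = 32000 bits.
Propagation delay = 2020 / 186000000 = 10.8602 μs.
Transmission budget = 45.7 − 10.8602 = 34.8398 μs.
R ≥ L / t_tx = 32000 bits / 3.48398e-05 s = 918.5 Mbps.

918.5 Mbps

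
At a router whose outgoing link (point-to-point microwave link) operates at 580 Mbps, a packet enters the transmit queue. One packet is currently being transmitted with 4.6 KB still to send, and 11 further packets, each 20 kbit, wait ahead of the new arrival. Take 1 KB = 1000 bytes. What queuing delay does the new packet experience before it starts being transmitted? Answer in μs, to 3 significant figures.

443 μs

Each queued packet: L/R = 20000/580000000 = 34.4828 μs.
11 queued → 379.31 μs.
Plus remaining 36800 bits of current packet: 63.4483 μs.
Queuing delay = 443 μs.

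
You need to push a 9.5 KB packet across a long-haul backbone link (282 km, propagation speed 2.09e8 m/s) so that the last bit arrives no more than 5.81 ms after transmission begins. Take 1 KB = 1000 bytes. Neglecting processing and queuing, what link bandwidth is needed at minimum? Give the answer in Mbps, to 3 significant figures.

17.0 Mbps

L = 76000 bits.
Propagation delay = 282000 / 209000000 = 1.34928 ms.
Transmission budget = 5.81 − 1.34928 = 4.46072 ms.
R ≥ L / t_tx = 76000 bits / 0.00446072 s = 17.0 Mbps.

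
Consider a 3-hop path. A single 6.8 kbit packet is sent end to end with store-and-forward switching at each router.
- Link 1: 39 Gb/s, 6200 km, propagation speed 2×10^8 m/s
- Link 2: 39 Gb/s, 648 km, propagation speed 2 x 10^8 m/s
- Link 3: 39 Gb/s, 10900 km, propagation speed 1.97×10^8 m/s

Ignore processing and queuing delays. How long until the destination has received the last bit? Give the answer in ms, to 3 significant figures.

89.6 ms

L = 6800 bits.
Transmission delay per hop = L/R = 6800/39000000000 = 0.000174359 ms; 3 hops → 0.000523077 ms.
Propagation delays (d/s per hop): 31, 3.24, 55.3299 ms; sum = 89.5699 ms.
End-to-end = 89.6 ms.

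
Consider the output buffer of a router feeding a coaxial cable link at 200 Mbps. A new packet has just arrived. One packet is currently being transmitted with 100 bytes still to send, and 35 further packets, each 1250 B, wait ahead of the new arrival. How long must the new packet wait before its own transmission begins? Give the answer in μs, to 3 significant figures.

Each queued packet: L/R = 10000/200000000 = 50 μs.
35 queued → 1750 μs.
Plus remaining 800 bits of current packet: 4 μs.
Queuing delay = 1750 μs.

1750 μs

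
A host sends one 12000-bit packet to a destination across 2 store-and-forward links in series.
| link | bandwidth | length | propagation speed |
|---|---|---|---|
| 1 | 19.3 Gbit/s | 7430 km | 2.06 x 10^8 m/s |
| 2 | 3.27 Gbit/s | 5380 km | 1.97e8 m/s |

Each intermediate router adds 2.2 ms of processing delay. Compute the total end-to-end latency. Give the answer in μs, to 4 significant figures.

Transmission delays (L/R per hop): 0.621762, 3.66972 μs; sum = 4.29149 μs.
Propagation delays (d/s per hop): 36068, 27309.6 μs; sum = 63377.6 μs.
Processing at 1 router(s): 1 × 2.2 ms = 2200 μs.
End-to-end = 65580 μs.

65580 μs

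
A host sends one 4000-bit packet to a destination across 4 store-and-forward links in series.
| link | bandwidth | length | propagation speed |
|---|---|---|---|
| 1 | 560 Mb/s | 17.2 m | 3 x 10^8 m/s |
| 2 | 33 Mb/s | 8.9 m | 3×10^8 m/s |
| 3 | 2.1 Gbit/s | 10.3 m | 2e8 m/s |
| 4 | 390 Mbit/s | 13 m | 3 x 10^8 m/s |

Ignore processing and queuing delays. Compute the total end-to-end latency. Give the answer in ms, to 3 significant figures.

Transmission delays (L/R per hop): 0.00714286, 0.121212, 0.00190476, 0.0102564 ms; sum = 0.140516 ms.
Propagation delays (d/s per hop): 5.73333e-05, 2.96667e-05, 5.15e-05, 4.33333e-05 ms; sum = 0.000181833 ms.
End-to-end = 0.141 ms.

0.141 ms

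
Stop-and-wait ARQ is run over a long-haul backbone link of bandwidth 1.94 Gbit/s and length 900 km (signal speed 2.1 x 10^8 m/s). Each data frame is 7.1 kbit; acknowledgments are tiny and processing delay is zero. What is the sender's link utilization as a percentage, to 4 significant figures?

t_tx = L/R = 7100/1940000000 = 3.65979e-06 s.
t_prop = 900000/210000000 = 0.00428571 s; RTT = 0.00857143 s.
Cycle = t_tx + RTT = 0.00857509 s.
Utilization = t_tx / cycle = 3.65979e-06/0.00857509 = 0.04268 %.

0.04268 %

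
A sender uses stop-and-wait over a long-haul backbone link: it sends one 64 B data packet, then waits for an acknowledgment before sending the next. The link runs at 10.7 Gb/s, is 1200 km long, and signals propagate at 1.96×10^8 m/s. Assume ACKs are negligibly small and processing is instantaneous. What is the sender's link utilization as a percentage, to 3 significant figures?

t_tx = L/R = 512/10700000000 = 4.78505e-08 s.
t_prop = 1200000/196000000 = 0.00612245 s; RTT = 0.0122449 s.
Cycle = t_tx + RTT = 0.0122449 s.
Utilization = t_tx / cycle = 4.78505e-08/0.0122449 = 0.000391 %.

0.000391 %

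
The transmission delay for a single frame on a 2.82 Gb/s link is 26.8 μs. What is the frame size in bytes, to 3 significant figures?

9450 bytes

L = R × t_tx = 2820000000 b/s × 2.68e-05 s = 75576 bits.
In bytes: 75576 / 8 = 9450 bytes.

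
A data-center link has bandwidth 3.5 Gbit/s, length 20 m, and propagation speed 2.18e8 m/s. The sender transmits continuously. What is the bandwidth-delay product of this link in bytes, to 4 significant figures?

Propagation delay = 20 / 2.18e+08 = 9.17431e-08 s.
BDP = R × t_prop = 3500000000 × 9.17431e-08 = 321.101 bits.
In bytes: 321.101/8 = 40.14 bytes.

40.14 bytes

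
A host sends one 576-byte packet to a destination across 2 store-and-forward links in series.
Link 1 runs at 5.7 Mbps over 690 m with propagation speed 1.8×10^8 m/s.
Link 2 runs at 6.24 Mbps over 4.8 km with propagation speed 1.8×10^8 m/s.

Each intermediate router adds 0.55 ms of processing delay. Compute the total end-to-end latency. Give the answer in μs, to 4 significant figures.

2127 μs

L = 576 × 8 = 4608 bits.
Transmission delays (L/R per hop): 808.421, 738.462 μs; sum = 1546.88 μs.
Propagation delays (d/s per hop): 3.83333, 26.6667 μs; sum = 30.5 μs.
Processing at 1 router(s): 1 × 0.55 ms = 550 μs.
End-to-end = 2127 μs.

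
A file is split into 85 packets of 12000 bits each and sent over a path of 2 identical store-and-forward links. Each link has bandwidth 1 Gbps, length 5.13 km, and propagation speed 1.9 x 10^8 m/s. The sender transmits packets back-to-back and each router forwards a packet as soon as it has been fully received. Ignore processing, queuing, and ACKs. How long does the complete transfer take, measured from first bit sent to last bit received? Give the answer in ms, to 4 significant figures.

1.086 ms

Per-hop transmission t_tx = L/R = 12000/1000000000 = 0.012 ms.
Per-hop propagation t_prop = 5130/190000000 = 0.027 ms.
Pipeline fill: first packet needs 2·t_tx to clear all hops; remaining 84 packets each add one t_tx.
Total = (2+85-1)·t_tx + 2·t_prop = 86·0.012 + 2·0.027 = 1.086 ms.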